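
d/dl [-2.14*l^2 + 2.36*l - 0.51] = 2.36 - 4.28*l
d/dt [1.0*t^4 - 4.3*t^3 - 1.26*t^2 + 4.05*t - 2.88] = 4.0*t^3 - 12.9*t^2 - 2.52*t + 4.05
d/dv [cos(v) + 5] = -sin(v)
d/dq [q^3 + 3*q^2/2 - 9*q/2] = 3*q^2 + 3*q - 9/2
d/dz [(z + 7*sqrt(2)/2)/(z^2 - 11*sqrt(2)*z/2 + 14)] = (-2*z^2 - 14*sqrt(2)*z + 105)/(2*z^4 - 22*sqrt(2)*z^3 + 177*z^2 - 308*sqrt(2)*z + 392)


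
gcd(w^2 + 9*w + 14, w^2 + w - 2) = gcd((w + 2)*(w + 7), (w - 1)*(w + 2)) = w + 2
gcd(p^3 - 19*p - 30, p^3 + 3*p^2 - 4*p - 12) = p^2 + 5*p + 6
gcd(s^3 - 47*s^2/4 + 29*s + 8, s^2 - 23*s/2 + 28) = s - 8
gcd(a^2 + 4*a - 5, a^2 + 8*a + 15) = a + 5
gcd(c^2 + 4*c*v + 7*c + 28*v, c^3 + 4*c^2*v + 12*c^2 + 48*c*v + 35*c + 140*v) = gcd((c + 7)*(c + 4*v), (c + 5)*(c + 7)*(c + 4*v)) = c^2 + 4*c*v + 7*c + 28*v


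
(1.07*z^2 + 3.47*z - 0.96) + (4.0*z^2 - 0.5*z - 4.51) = 5.07*z^2 + 2.97*z - 5.47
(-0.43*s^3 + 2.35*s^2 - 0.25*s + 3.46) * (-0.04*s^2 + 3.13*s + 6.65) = 0.0172*s^5 - 1.4399*s^4 + 4.506*s^3 + 14.7066*s^2 + 9.1673*s + 23.009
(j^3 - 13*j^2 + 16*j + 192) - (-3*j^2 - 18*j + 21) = j^3 - 10*j^2 + 34*j + 171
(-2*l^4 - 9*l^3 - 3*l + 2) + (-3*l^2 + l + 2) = -2*l^4 - 9*l^3 - 3*l^2 - 2*l + 4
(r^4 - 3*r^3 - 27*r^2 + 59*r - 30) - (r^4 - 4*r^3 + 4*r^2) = r^3 - 31*r^2 + 59*r - 30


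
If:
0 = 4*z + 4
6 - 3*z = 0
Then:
No Solution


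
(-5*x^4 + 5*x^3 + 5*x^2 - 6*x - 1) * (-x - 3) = 5*x^5 + 10*x^4 - 20*x^3 - 9*x^2 + 19*x + 3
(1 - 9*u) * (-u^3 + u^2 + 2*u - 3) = 9*u^4 - 10*u^3 - 17*u^2 + 29*u - 3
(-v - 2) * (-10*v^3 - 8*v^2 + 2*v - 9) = 10*v^4 + 28*v^3 + 14*v^2 + 5*v + 18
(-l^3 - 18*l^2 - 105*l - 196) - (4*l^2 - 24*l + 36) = -l^3 - 22*l^2 - 81*l - 232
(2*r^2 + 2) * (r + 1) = 2*r^3 + 2*r^2 + 2*r + 2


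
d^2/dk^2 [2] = 0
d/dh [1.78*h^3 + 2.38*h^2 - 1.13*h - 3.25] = 5.34*h^2 + 4.76*h - 1.13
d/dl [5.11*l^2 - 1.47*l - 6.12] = 10.22*l - 1.47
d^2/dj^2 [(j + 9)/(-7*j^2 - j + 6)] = 2*(-(j + 9)*(14*j + 1)^2 + (21*j + 64)*(7*j^2 + j - 6))/(7*j^2 + j - 6)^3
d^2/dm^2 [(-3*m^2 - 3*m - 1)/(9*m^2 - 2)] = 6*(-81*m^3 - 135*m^2 - 54*m - 10)/(729*m^6 - 486*m^4 + 108*m^2 - 8)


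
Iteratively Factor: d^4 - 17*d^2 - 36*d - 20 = (d + 1)*(d^3 - d^2 - 16*d - 20) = (d - 5)*(d + 1)*(d^2 + 4*d + 4) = (d - 5)*(d + 1)*(d + 2)*(d + 2)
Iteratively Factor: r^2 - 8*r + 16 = (r - 4)*(r - 4)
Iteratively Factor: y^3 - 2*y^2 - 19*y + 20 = (y - 1)*(y^2 - y - 20) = (y - 1)*(y + 4)*(y - 5)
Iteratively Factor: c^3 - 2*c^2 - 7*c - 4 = (c - 4)*(c^2 + 2*c + 1) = (c - 4)*(c + 1)*(c + 1)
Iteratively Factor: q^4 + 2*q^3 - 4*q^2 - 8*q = (q + 2)*(q^3 - 4*q) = q*(q + 2)*(q^2 - 4) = q*(q - 2)*(q + 2)*(q + 2)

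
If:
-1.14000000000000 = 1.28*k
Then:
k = -0.89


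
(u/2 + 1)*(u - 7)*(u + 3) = u^3/2 - u^2 - 29*u/2 - 21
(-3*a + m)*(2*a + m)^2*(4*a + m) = -48*a^4 - 44*a^3*m - 4*a^2*m^2 + 5*a*m^3 + m^4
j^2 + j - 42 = (j - 6)*(j + 7)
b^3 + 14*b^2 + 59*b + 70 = (b + 2)*(b + 5)*(b + 7)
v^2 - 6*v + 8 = (v - 4)*(v - 2)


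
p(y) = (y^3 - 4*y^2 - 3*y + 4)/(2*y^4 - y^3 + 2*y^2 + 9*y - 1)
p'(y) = (3*y^2 - 8*y - 3)/(2*y^4 - y^3 + 2*y^2 + 9*y - 1) + (-8*y^3 + 3*y^2 - 4*y - 9)*(y^3 - 4*y^2 - 3*y + 4)/(2*y^4 - y^3 + 2*y^2 + 9*y - 1)^2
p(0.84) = -0.09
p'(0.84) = -0.75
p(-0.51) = -0.91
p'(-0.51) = -1.35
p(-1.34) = 2.55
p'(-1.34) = -108.59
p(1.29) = -0.25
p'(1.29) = -0.10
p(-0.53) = -0.88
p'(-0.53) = -1.30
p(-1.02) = -0.38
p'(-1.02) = -1.18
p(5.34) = 0.02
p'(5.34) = 0.01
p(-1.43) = -1.87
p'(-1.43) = -22.84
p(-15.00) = -0.04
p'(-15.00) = 0.00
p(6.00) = 0.02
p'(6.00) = 0.01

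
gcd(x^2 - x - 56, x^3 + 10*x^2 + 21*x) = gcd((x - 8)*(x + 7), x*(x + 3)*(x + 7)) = x + 7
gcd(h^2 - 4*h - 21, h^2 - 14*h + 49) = h - 7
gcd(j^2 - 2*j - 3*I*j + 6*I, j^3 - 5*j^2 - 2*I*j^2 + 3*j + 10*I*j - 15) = j - 3*I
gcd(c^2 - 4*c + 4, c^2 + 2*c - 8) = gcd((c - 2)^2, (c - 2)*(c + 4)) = c - 2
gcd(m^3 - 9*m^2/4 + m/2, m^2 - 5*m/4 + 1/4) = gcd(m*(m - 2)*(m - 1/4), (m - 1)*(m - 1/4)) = m - 1/4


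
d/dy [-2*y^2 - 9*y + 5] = -4*y - 9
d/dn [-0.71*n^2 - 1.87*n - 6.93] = -1.42*n - 1.87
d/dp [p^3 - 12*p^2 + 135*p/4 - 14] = 3*p^2 - 24*p + 135/4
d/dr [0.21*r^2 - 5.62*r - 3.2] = 0.42*r - 5.62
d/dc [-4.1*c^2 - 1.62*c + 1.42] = -8.2*c - 1.62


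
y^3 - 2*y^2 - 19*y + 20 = (y - 5)*(y - 1)*(y + 4)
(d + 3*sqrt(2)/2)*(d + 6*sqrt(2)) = d^2 + 15*sqrt(2)*d/2 + 18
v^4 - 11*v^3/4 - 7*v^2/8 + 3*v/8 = v*(v - 3)*(v - 1/4)*(v + 1/2)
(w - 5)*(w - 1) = w^2 - 6*w + 5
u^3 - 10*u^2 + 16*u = u*(u - 8)*(u - 2)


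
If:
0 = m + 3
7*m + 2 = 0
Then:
No Solution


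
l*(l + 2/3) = l^2 + 2*l/3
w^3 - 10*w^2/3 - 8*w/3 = w*(w - 4)*(w + 2/3)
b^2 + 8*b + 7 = (b + 1)*(b + 7)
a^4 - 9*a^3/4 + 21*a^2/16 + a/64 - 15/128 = (a - 5/4)*(a - 3/4)*(a - 1/2)*(a + 1/4)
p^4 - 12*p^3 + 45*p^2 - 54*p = p*(p - 6)*(p - 3)^2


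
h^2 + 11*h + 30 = (h + 5)*(h + 6)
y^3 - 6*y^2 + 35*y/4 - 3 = (y - 4)*(y - 3/2)*(y - 1/2)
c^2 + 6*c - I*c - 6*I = (c + 6)*(c - I)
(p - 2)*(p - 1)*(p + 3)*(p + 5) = p^4 + 5*p^3 - 7*p^2 - 29*p + 30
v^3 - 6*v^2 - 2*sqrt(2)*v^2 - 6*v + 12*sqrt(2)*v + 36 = (v - 6)*(v - 3*sqrt(2))*(v + sqrt(2))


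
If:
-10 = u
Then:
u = -10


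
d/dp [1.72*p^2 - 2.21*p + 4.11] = 3.44*p - 2.21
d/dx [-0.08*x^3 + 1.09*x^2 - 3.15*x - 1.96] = -0.24*x^2 + 2.18*x - 3.15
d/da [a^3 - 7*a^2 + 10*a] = 3*a^2 - 14*a + 10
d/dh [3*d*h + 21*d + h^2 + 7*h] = 3*d + 2*h + 7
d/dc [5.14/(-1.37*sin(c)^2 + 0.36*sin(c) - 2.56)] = (14.0836*sin(c) - 1.8504)*cos(c)/(1.37*sin(c)^2 - 0.36*sin(c) + 2.56)^2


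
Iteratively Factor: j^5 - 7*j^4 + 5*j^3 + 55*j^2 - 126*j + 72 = (j - 3)*(j^4 - 4*j^3 - 7*j^2 + 34*j - 24) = (j - 3)*(j - 2)*(j^3 - 2*j^2 - 11*j + 12) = (j - 3)*(j - 2)*(j + 3)*(j^2 - 5*j + 4) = (j - 3)*(j - 2)*(j - 1)*(j + 3)*(j - 4)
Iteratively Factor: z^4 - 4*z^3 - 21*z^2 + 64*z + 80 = (z + 1)*(z^3 - 5*z^2 - 16*z + 80) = (z + 1)*(z + 4)*(z^2 - 9*z + 20) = (z - 4)*(z + 1)*(z + 4)*(z - 5)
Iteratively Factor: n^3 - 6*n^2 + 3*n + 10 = (n - 5)*(n^2 - n - 2) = (n - 5)*(n + 1)*(n - 2)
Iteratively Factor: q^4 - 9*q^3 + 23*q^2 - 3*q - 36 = (q - 3)*(q^3 - 6*q^2 + 5*q + 12) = (q - 4)*(q - 3)*(q^2 - 2*q - 3) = (q - 4)*(q - 3)*(q + 1)*(q - 3)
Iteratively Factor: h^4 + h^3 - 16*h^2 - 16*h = (h + 1)*(h^3 - 16*h) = h*(h + 1)*(h^2 - 16) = h*(h + 1)*(h + 4)*(h - 4)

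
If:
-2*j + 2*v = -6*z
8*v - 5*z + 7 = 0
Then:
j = 29*z/8 - 7/8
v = 5*z/8 - 7/8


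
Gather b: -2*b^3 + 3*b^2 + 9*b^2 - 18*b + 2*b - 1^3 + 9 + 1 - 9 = -2*b^3 + 12*b^2 - 16*b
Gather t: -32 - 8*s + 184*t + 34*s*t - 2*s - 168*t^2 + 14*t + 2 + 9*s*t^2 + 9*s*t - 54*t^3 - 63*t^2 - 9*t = -10*s - 54*t^3 + t^2*(9*s - 231) + t*(43*s + 189) - 30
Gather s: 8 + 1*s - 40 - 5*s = -4*s - 32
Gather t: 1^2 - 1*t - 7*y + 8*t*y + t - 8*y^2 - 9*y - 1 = 8*t*y - 8*y^2 - 16*y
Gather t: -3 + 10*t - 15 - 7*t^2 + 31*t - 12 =-7*t^2 + 41*t - 30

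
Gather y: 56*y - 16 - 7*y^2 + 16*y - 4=-7*y^2 + 72*y - 20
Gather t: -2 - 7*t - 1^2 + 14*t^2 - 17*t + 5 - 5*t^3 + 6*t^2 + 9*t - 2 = -5*t^3 + 20*t^2 - 15*t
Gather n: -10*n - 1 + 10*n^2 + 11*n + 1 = 10*n^2 + n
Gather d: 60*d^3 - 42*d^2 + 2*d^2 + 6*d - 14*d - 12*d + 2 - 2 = 60*d^3 - 40*d^2 - 20*d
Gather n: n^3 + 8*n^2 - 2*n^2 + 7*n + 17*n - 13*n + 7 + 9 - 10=n^3 + 6*n^2 + 11*n + 6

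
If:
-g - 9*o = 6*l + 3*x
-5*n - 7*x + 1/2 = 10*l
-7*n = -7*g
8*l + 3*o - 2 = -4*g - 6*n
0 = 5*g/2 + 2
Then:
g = -4/5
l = 2179/1560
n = -4/5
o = -229/585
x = -211/156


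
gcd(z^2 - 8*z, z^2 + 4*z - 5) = 1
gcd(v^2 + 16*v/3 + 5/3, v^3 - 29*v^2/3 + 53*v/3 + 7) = v + 1/3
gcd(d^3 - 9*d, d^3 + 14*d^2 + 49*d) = d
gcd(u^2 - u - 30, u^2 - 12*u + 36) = u - 6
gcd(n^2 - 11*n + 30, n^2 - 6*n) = n - 6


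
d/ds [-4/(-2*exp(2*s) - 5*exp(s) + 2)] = (-16*exp(s) - 20)*exp(s)/(2*exp(2*s) + 5*exp(s) - 2)^2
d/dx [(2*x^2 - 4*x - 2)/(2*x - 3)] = 4*(x^2 - 3*x + 4)/(4*x^2 - 12*x + 9)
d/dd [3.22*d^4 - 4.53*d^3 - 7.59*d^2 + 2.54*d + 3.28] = 12.88*d^3 - 13.59*d^2 - 15.18*d + 2.54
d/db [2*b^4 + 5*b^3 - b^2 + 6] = b*(8*b^2 + 15*b - 2)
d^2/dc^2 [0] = 0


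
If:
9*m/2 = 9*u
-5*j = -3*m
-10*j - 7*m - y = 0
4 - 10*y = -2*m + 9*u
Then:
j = -8/425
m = -8/255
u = -4/255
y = 104/255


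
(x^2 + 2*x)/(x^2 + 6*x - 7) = x*(x + 2)/(x^2 + 6*x - 7)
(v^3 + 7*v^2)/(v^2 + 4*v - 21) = v^2/(v - 3)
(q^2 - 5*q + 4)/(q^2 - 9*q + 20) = (q - 1)/(q - 5)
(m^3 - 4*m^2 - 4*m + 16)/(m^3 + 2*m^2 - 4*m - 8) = (m - 4)/(m + 2)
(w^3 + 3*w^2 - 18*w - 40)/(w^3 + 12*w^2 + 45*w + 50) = (w - 4)/(w + 5)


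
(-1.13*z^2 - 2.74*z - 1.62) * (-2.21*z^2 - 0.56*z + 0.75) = 2.4973*z^4 + 6.6882*z^3 + 4.2671*z^2 - 1.1478*z - 1.215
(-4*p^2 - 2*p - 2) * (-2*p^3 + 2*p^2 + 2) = 8*p^5 - 4*p^4 - 12*p^2 - 4*p - 4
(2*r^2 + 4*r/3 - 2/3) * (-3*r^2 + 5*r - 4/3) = -6*r^4 + 6*r^3 + 6*r^2 - 46*r/9 + 8/9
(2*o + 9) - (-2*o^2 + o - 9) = 2*o^2 + o + 18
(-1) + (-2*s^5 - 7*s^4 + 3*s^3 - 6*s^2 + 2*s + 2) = -2*s^5 - 7*s^4 + 3*s^3 - 6*s^2 + 2*s + 1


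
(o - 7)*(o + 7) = o^2 - 49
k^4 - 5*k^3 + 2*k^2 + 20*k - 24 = (k - 3)*(k - 2)^2*(k + 2)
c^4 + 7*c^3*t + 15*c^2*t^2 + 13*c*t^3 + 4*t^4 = (c + t)^3*(c + 4*t)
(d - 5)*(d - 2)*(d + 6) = d^3 - d^2 - 32*d + 60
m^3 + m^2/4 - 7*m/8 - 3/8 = (m - 1)*(m + 1/2)*(m + 3/4)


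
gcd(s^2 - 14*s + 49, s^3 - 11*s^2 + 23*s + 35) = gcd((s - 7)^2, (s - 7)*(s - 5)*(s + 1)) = s - 7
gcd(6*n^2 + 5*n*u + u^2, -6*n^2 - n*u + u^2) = 2*n + u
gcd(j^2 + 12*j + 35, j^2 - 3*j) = 1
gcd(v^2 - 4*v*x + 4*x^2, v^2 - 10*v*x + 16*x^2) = -v + 2*x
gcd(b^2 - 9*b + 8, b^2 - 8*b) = b - 8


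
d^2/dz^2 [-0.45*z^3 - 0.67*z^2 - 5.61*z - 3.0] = -2.7*z - 1.34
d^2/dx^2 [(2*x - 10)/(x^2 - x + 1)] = 4*(3*(2 - x)*(x^2 - x + 1) + (x - 5)*(2*x - 1)^2)/(x^2 - x + 1)^3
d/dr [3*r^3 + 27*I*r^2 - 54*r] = 9*r^2 + 54*I*r - 54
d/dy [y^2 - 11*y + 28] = 2*y - 11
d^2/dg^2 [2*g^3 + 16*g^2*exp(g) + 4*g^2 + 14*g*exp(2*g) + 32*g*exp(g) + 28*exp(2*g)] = 16*g^2*exp(g) + 56*g*exp(2*g) + 96*g*exp(g) + 12*g + 168*exp(2*g) + 96*exp(g) + 8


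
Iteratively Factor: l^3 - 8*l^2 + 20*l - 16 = (l - 2)*(l^2 - 6*l + 8) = (l - 2)^2*(l - 4)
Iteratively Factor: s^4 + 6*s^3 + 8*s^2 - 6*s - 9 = (s - 1)*(s^3 + 7*s^2 + 15*s + 9) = (s - 1)*(s + 1)*(s^2 + 6*s + 9) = (s - 1)*(s + 1)*(s + 3)*(s + 3)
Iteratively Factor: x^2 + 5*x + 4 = (x + 1)*(x + 4)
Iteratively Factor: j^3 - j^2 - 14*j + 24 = (j - 3)*(j^2 + 2*j - 8) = (j - 3)*(j - 2)*(j + 4)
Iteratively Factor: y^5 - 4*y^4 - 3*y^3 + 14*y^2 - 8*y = (y)*(y^4 - 4*y^3 - 3*y^2 + 14*y - 8) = y*(y + 2)*(y^3 - 6*y^2 + 9*y - 4) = y*(y - 1)*(y + 2)*(y^2 - 5*y + 4) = y*(y - 4)*(y - 1)*(y + 2)*(y - 1)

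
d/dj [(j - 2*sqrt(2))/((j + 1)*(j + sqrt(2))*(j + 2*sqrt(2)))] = ((-j + 2*sqrt(2))*(j + 1)*(j + sqrt(2)) + (-j + 2*sqrt(2))*(j + 1)*(j + 2*sqrt(2)) + (-j + 2*sqrt(2))*(j + sqrt(2))*(j + 2*sqrt(2)) + (j + 1)*(j + sqrt(2))*(j + 2*sqrt(2)))/((j + 1)^2*(j + sqrt(2))^2*(j + 2*sqrt(2))^2)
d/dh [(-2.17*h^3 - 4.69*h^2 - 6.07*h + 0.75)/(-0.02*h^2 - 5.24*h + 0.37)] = (0.0434*h^4 + 22.7416*h^3 + 22.0455*h^2 - 3.4406*h + 1.6841)/(0.0004*h^4 + 0.2096*h^3 + 27.4428*h^2 - 3.8776*h + 0.1369)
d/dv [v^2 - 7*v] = 2*v - 7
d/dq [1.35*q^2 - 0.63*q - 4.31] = 2.7*q - 0.63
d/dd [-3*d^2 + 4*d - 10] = 4 - 6*d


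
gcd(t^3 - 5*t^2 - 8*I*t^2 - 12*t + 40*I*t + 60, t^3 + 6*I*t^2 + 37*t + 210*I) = t - 6*I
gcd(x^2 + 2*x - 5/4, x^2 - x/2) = x - 1/2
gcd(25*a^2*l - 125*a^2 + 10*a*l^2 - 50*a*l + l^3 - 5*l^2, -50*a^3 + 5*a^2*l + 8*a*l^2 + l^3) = 25*a^2 + 10*a*l + l^2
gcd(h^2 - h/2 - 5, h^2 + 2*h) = h + 2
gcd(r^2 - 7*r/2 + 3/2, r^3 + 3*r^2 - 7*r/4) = r - 1/2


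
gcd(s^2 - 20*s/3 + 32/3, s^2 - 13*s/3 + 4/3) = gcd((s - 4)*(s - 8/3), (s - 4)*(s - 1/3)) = s - 4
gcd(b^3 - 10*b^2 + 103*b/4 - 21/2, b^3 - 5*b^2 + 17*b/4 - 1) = b - 1/2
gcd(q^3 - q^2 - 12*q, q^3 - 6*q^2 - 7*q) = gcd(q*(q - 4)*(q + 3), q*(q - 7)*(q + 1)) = q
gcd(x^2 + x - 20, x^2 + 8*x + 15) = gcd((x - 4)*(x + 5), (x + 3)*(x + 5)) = x + 5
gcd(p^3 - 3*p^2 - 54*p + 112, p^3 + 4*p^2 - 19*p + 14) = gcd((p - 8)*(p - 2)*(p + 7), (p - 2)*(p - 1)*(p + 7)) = p^2 + 5*p - 14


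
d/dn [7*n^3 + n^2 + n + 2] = 21*n^2 + 2*n + 1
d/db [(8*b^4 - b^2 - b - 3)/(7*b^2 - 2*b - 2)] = (112*b^5 - 48*b^4 - 64*b^3 + 9*b^2 + 46*b - 4)/(49*b^4 - 28*b^3 - 24*b^2 + 8*b + 4)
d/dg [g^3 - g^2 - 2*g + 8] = 3*g^2 - 2*g - 2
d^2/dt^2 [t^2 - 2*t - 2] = 2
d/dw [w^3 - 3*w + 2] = 3*w^2 - 3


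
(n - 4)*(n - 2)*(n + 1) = n^3 - 5*n^2 + 2*n + 8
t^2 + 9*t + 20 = (t + 4)*(t + 5)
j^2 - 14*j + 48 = (j - 8)*(j - 6)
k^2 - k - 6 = (k - 3)*(k + 2)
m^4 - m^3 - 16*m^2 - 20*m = m*(m - 5)*(m + 2)^2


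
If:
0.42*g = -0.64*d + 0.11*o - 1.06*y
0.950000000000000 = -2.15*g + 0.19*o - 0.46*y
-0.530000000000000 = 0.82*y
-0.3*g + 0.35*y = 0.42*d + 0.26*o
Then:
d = 1.04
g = -0.48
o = -2.00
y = -0.65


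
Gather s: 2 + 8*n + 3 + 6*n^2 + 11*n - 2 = 6*n^2 + 19*n + 3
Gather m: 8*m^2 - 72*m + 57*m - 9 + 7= 8*m^2 - 15*m - 2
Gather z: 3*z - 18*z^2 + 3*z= -18*z^2 + 6*z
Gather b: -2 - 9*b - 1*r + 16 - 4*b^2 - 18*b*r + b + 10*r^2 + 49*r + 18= -4*b^2 + b*(-18*r - 8) + 10*r^2 + 48*r + 32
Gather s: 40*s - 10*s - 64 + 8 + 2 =30*s - 54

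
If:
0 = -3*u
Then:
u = 0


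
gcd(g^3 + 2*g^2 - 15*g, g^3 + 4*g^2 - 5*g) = g^2 + 5*g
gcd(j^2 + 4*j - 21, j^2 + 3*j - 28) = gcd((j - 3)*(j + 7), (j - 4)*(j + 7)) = j + 7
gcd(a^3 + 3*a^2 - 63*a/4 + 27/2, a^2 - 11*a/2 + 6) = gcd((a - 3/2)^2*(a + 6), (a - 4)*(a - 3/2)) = a - 3/2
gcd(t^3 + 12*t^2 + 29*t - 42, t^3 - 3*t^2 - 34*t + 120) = t + 6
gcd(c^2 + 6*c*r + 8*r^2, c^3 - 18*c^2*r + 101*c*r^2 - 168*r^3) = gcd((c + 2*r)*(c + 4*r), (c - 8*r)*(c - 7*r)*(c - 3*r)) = 1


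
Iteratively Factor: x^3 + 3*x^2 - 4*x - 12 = (x - 2)*(x^2 + 5*x + 6) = (x - 2)*(x + 3)*(x + 2)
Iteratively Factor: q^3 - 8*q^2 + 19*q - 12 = (q - 1)*(q^2 - 7*q + 12) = (q - 3)*(q - 1)*(q - 4)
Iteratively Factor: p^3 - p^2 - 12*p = (p - 4)*(p^2 + 3*p) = (p - 4)*(p + 3)*(p)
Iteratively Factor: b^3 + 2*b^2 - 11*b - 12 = (b + 1)*(b^2 + b - 12) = (b + 1)*(b + 4)*(b - 3)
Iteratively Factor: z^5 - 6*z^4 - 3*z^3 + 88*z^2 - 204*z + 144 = (z - 3)*(z^4 - 3*z^3 - 12*z^2 + 52*z - 48) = (z - 3)*(z - 2)*(z^3 - z^2 - 14*z + 24) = (z - 3)*(z - 2)^2*(z^2 + z - 12) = (z - 3)*(z - 2)^2*(z + 4)*(z - 3)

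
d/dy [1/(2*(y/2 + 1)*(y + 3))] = (-2*y - 5)/(y^4 + 10*y^3 + 37*y^2 + 60*y + 36)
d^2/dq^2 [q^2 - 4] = 2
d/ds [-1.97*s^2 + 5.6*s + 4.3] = 5.6 - 3.94*s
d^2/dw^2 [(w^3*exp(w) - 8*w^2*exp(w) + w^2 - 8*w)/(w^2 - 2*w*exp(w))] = (w^4*exp(w) + 2*w^3*exp(2*w) - 6*w^3*exp(w) - 28*w^2*exp(2*w) + 2*w^2*exp(w) + 68*w*exp(2*w) - 20*w*exp(w) + 8*exp(3*w) - 72*exp(2*w) + 68*exp(w) - 16)/(w^3 - 6*w^2*exp(w) + 12*w*exp(2*w) - 8*exp(3*w))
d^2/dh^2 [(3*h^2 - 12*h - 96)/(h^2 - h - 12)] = 6*(-3*h^3 - 60*h^2 - 48*h - 224)/(h^6 - 3*h^5 - 33*h^4 + 71*h^3 + 396*h^2 - 432*h - 1728)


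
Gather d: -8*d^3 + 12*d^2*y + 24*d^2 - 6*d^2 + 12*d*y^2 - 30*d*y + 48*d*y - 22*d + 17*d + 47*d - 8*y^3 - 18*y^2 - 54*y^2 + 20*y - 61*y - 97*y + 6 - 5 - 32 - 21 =-8*d^3 + d^2*(12*y + 18) + d*(12*y^2 + 18*y + 42) - 8*y^3 - 72*y^2 - 138*y - 52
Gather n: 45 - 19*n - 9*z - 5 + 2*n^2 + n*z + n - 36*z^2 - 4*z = 2*n^2 + n*(z - 18) - 36*z^2 - 13*z + 40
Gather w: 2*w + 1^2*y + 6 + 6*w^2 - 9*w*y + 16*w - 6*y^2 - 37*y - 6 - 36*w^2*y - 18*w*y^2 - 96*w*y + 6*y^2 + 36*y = w^2*(6 - 36*y) + w*(-18*y^2 - 105*y + 18)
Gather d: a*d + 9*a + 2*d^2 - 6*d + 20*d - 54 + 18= 9*a + 2*d^2 + d*(a + 14) - 36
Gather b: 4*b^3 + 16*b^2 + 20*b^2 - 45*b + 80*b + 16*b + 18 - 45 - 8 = 4*b^3 + 36*b^2 + 51*b - 35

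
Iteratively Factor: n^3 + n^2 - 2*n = (n + 2)*(n^2 - n) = (n - 1)*(n + 2)*(n)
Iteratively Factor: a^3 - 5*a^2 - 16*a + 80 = (a + 4)*(a^2 - 9*a + 20) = (a - 4)*(a + 4)*(a - 5)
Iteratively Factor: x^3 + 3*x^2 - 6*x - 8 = (x + 4)*(x^2 - x - 2) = (x - 2)*(x + 4)*(x + 1)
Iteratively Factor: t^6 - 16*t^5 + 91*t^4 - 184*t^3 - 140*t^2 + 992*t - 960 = (t - 4)*(t^5 - 12*t^4 + 43*t^3 - 12*t^2 - 188*t + 240) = (t - 4)^2*(t^4 - 8*t^3 + 11*t^2 + 32*t - 60) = (t - 5)*(t - 4)^2*(t^3 - 3*t^2 - 4*t + 12) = (t - 5)*(t - 4)^2*(t - 3)*(t^2 - 4) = (t - 5)*(t - 4)^2*(t - 3)*(t + 2)*(t - 2)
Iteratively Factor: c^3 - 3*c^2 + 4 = (c + 1)*(c^2 - 4*c + 4) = (c - 2)*(c + 1)*(c - 2)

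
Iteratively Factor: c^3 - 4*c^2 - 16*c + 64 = (c - 4)*(c^2 - 16) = (c - 4)*(c + 4)*(c - 4)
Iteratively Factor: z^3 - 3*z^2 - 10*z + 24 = (z - 4)*(z^2 + z - 6) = (z - 4)*(z + 3)*(z - 2)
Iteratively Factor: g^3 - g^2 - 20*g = (g)*(g^2 - g - 20) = g*(g - 5)*(g + 4)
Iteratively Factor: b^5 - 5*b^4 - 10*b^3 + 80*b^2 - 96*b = (b - 4)*(b^4 - b^3 - 14*b^2 + 24*b) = (b - 4)*(b - 3)*(b^3 + 2*b^2 - 8*b) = b*(b - 4)*(b - 3)*(b^2 + 2*b - 8) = b*(b - 4)*(b - 3)*(b - 2)*(b + 4)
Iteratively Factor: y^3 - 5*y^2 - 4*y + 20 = (y - 5)*(y^2 - 4) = (y - 5)*(y - 2)*(y + 2)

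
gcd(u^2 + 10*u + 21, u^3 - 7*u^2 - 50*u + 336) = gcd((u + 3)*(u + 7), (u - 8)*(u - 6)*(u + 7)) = u + 7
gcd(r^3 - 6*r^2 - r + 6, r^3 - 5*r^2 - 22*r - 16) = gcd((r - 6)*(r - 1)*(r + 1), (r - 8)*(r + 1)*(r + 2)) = r + 1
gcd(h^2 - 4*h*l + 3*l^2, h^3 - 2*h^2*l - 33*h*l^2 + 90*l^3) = h - 3*l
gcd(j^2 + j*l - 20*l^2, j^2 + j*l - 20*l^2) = j^2 + j*l - 20*l^2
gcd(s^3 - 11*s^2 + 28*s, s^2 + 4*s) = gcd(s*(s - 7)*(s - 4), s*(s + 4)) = s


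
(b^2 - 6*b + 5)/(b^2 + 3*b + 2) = (b^2 - 6*b + 5)/(b^2 + 3*b + 2)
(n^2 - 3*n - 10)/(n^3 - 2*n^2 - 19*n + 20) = (n + 2)/(n^2 + 3*n - 4)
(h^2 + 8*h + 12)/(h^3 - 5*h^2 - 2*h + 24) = (h + 6)/(h^2 - 7*h + 12)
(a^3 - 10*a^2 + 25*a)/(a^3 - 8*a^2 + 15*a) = (a - 5)/(a - 3)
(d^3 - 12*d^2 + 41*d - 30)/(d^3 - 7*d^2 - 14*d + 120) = (d - 1)/(d + 4)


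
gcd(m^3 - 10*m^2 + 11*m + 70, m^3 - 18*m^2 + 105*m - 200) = m - 5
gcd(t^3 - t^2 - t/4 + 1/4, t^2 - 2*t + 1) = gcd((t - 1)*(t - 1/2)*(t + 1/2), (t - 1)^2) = t - 1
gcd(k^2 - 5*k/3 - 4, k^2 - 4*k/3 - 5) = k - 3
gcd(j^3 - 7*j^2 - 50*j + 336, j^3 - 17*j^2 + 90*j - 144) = j^2 - 14*j + 48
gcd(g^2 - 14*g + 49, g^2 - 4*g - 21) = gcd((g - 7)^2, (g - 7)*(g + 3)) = g - 7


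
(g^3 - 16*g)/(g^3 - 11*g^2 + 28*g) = (g + 4)/(g - 7)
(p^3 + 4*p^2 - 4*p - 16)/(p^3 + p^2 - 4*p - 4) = (p + 4)/(p + 1)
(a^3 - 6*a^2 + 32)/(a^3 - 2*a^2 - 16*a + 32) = (a^2 - 2*a - 8)/(a^2 + 2*a - 8)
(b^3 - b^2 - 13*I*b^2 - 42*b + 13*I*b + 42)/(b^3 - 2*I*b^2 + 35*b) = (b^2 - b*(1 + 6*I) + 6*I)/(b*(b + 5*I))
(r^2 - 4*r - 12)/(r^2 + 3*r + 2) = (r - 6)/(r + 1)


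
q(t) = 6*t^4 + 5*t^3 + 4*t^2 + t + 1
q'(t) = 24*t^3 + 15*t^2 + 8*t + 1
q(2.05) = 168.90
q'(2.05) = 287.20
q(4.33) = 2595.37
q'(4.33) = 2265.26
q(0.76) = 8.27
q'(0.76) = 26.28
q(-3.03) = 401.34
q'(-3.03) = -553.16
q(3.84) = 1651.53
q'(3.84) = 1611.86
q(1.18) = 27.60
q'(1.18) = 70.76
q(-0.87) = 3.30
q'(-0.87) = -10.41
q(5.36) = 5843.57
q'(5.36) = 4170.60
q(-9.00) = 36037.00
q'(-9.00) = -16352.00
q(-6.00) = 6835.00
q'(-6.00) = -4691.00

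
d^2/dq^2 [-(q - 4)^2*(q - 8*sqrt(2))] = -6*q + 16 + 16*sqrt(2)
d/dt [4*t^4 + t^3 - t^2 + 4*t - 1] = 16*t^3 + 3*t^2 - 2*t + 4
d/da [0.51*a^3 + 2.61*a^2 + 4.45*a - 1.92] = 1.53*a^2 + 5.22*a + 4.45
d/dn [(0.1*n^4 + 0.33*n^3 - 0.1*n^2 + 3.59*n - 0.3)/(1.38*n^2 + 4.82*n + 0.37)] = (0.276*n^5 + 1.9014*n^4 + 3.3292*n^3 - 5.0699*n^2 + 0.753999999999998*n + 2.7743)/(1.9044*n^4 + 13.3032*n^3 + 24.2536*n^2 + 3.5668*n + 0.1369)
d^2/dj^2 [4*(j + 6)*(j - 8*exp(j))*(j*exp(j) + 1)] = 4*j^3*exp(j) - 128*j^2*exp(2*j) + 48*j^2*exp(j) - 1024*j*exp(2*j) + 88*j*exp(j) - 832*exp(2*j) - 208*exp(j) + 8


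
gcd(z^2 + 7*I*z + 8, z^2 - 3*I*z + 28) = 1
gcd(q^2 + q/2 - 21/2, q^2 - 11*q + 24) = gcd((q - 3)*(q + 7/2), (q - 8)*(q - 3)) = q - 3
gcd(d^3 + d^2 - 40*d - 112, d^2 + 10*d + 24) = d + 4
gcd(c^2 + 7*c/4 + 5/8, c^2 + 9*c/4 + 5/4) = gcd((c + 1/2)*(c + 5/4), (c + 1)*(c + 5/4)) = c + 5/4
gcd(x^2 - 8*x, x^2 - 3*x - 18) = 1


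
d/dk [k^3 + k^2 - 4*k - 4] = 3*k^2 + 2*k - 4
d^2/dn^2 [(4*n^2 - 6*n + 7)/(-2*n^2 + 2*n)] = (2*n^3 - 21*n^2 + 21*n - 7)/(n^3*(n^3 - 3*n^2 + 3*n - 1))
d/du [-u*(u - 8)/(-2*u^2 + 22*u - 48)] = -3/(2*u^2 - 12*u + 18)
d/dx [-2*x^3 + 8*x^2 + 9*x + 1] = -6*x^2 + 16*x + 9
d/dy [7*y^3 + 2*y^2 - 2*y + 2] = 21*y^2 + 4*y - 2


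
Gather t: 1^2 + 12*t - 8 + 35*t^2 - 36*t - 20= 35*t^2 - 24*t - 27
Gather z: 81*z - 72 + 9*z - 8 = 90*z - 80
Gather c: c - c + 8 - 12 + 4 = 0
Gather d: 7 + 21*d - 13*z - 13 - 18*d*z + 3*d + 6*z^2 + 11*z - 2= d*(24 - 18*z) + 6*z^2 - 2*z - 8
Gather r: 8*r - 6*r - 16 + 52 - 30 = 2*r + 6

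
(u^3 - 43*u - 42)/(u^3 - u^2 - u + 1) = (u^2 - u - 42)/(u^2 - 2*u + 1)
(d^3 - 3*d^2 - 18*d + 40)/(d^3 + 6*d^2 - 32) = (d - 5)/(d + 4)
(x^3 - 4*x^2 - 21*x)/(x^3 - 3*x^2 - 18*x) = (x - 7)/(x - 6)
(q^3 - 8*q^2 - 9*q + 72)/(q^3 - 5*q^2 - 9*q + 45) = (q - 8)/(q - 5)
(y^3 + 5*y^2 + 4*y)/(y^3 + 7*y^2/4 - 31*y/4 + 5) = 4*y*(y + 1)/(4*y^2 - 9*y + 5)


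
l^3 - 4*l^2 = l^2*(l - 4)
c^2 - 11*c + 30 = (c - 6)*(c - 5)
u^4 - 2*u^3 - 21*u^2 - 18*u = u*(u - 6)*(u + 1)*(u + 3)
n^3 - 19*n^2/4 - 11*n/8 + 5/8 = (n - 5)*(n - 1/4)*(n + 1/2)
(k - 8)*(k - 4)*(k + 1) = k^3 - 11*k^2 + 20*k + 32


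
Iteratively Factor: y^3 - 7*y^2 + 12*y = (y)*(y^2 - 7*y + 12) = y*(y - 3)*(y - 4)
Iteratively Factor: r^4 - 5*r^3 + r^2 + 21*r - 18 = (r - 3)*(r^3 - 2*r^2 - 5*r + 6) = (r - 3)*(r - 1)*(r^2 - r - 6) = (r - 3)^2*(r - 1)*(r + 2)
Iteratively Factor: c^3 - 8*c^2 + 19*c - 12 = (c - 4)*(c^2 - 4*c + 3) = (c - 4)*(c - 3)*(c - 1)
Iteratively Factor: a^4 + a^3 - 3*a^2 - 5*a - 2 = (a + 1)*(a^3 - 3*a - 2) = (a + 1)^2*(a^2 - a - 2) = (a - 2)*(a + 1)^2*(a + 1)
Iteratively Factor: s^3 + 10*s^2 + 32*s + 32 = (s + 4)*(s^2 + 6*s + 8) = (s + 4)^2*(s + 2)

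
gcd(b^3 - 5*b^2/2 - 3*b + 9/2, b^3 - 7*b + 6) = b - 1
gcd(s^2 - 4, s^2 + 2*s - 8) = s - 2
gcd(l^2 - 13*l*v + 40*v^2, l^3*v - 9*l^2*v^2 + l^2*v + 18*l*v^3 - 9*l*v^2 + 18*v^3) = 1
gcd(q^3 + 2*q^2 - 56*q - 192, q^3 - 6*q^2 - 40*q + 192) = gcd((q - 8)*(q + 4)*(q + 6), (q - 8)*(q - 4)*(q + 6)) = q^2 - 2*q - 48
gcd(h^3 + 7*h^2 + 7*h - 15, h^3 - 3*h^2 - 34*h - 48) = h + 3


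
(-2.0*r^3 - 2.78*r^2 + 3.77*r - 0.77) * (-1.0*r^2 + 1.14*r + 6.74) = 2.0*r^5 + 0.5*r^4 - 20.4192*r^3 - 13.6694*r^2 + 24.532*r - 5.1898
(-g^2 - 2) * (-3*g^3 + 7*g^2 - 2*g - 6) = 3*g^5 - 7*g^4 + 8*g^3 - 8*g^2 + 4*g + 12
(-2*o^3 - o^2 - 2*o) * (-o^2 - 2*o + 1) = 2*o^5 + 5*o^4 + 2*o^3 + 3*o^2 - 2*o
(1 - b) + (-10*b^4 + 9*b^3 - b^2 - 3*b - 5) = -10*b^4 + 9*b^3 - b^2 - 4*b - 4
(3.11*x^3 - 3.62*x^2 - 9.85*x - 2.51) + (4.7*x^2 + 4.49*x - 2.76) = 3.11*x^3 + 1.08*x^2 - 5.36*x - 5.27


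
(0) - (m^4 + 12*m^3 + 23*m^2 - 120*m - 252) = -m^4 - 12*m^3 - 23*m^2 + 120*m + 252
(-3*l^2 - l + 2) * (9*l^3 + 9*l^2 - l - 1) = -27*l^5 - 36*l^4 + 12*l^3 + 22*l^2 - l - 2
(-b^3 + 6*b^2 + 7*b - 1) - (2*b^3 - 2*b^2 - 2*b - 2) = -3*b^3 + 8*b^2 + 9*b + 1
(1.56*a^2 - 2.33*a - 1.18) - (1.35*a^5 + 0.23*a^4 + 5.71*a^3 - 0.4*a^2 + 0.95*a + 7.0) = -1.35*a^5 - 0.23*a^4 - 5.71*a^3 + 1.96*a^2 - 3.28*a - 8.18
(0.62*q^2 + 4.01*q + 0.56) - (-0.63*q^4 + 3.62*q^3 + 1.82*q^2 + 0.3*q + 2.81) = 0.63*q^4 - 3.62*q^3 - 1.2*q^2 + 3.71*q - 2.25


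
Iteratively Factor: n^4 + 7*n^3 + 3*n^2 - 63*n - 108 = (n + 3)*(n^3 + 4*n^2 - 9*n - 36) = (n - 3)*(n + 3)*(n^2 + 7*n + 12) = (n - 3)*(n + 3)*(n + 4)*(n + 3)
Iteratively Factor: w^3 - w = (w)*(w^2 - 1) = w*(w + 1)*(w - 1)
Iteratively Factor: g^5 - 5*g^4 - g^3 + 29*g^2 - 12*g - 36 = (g - 3)*(g^4 - 2*g^3 - 7*g^2 + 8*g + 12) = (g - 3)*(g + 1)*(g^3 - 3*g^2 - 4*g + 12) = (g - 3)^2*(g + 1)*(g^2 - 4) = (g - 3)^2*(g + 1)*(g + 2)*(g - 2)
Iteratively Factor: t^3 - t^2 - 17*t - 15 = (t + 3)*(t^2 - 4*t - 5) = (t - 5)*(t + 3)*(t + 1)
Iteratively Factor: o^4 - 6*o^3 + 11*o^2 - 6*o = (o - 3)*(o^3 - 3*o^2 + 2*o) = (o - 3)*(o - 1)*(o^2 - 2*o) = o*(o - 3)*(o - 1)*(o - 2)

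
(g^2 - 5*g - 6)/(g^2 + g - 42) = (g + 1)/(g + 7)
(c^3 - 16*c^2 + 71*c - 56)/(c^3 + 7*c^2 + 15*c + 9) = (c^3 - 16*c^2 + 71*c - 56)/(c^3 + 7*c^2 + 15*c + 9)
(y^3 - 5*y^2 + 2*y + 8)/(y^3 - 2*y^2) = 1 - 3/y - 4/y^2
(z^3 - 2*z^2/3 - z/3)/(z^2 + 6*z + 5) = z*(3*z^2 - 2*z - 1)/(3*(z^2 + 6*z + 5))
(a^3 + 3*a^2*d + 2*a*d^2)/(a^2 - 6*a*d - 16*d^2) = a*(a + d)/(a - 8*d)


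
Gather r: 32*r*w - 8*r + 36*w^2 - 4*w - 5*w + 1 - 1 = r*(32*w - 8) + 36*w^2 - 9*w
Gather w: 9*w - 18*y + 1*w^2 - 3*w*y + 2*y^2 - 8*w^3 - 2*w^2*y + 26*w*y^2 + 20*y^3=-8*w^3 + w^2*(1 - 2*y) + w*(26*y^2 - 3*y + 9) + 20*y^3 + 2*y^2 - 18*y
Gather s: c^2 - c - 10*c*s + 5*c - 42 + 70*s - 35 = c^2 + 4*c + s*(70 - 10*c) - 77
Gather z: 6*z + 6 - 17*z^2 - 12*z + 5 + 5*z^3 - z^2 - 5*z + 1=5*z^3 - 18*z^2 - 11*z + 12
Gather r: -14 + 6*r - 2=6*r - 16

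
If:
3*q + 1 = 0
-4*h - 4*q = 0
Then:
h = 1/3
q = -1/3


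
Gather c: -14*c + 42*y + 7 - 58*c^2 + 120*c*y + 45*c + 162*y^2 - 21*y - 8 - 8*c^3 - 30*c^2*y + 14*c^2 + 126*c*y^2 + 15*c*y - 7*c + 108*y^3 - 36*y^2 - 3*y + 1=-8*c^3 + c^2*(-30*y - 44) + c*(126*y^2 + 135*y + 24) + 108*y^3 + 126*y^2 + 18*y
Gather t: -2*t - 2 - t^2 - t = -t^2 - 3*t - 2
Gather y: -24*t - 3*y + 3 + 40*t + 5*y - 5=16*t + 2*y - 2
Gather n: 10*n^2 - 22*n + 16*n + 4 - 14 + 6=10*n^2 - 6*n - 4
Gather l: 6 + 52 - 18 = 40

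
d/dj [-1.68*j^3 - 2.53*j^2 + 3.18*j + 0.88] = -5.04*j^2 - 5.06*j + 3.18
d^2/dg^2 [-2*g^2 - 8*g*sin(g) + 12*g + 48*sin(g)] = 8*g*sin(g) - 48*sin(g) - 16*cos(g) - 4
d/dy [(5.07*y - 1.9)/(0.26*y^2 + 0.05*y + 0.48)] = (-1.3182*y^2 + 0.988*y + 2.5286)/(0.0676*y^4 + 0.026*y^3 + 0.2521*y^2 + 0.048*y + 0.2304)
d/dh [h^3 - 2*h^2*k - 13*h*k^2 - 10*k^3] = 3*h^2 - 4*h*k - 13*k^2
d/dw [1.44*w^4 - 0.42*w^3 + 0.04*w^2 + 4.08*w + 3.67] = 5.76*w^3 - 1.26*w^2 + 0.08*w + 4.08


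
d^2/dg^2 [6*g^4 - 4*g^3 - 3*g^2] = 72*g^2 - 24*g - 6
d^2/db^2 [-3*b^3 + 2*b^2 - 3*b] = 4 - 18*b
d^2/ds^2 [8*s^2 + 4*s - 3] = 16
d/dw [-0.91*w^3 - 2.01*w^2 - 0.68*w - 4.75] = -2.73*w^2 - 4.02*w - 0.68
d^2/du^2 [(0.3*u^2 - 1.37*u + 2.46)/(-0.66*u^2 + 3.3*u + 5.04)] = (-2.22044604925031e-16*u^4 - 0.113256000000002*u^3 - 12.416976*u^2 + 59.490288*u - 130.757328)/(0.287496*u^6 - 4.31244*u^5 + 14.975928*u^4 + 29.92572*u^3 - 114.361632*u^2 - 251.47584*u - 128.024064)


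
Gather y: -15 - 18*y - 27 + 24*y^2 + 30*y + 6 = 24*y^2 + 12*y - 36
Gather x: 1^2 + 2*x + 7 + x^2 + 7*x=x^2 + 9*x + 8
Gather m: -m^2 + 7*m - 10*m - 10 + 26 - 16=-m^2 - 3*m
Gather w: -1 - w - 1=-w - 2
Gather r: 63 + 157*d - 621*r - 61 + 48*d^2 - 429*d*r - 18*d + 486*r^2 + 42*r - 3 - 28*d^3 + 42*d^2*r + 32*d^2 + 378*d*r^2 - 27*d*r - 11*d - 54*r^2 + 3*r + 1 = -28*d^3 + 80*d^2 + 128*d + r^2*(378*d + 432) + r*(42*d^2 - 456*d - 576)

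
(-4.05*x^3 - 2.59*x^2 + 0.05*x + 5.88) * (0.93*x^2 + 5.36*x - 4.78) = -3.7665*x^5 - 24.1167*x^4 + 5.5231*x^3 + 18.1166*x^2 + 31.2778*x - 28.1064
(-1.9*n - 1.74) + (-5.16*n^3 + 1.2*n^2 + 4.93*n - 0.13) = -5.16*n^3 + 1.2*n^2 + 3.03*n - 1.87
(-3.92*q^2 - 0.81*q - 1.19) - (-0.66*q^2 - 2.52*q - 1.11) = -3.26*q^2 + 1.71*q - 0.0799999999999998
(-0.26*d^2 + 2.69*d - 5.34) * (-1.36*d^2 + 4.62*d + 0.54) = 0.3536*d^4 - 4.8596*d^3 + 19.5498*d^2 - 23.2182*d - 2.8836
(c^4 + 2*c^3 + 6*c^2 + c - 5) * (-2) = -2*c^4 - 4*c^3 - 12*c^2 - 2*c + 10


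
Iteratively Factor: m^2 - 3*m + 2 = (m - 1)*(m - 2)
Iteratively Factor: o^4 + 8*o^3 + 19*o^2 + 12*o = (o + 4)*(o^3 + 4*o^2 + 3*o) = o*(o + 4)*(o^2 + 4*o + 3) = o*(o + 1)*(o + 4)*(o + 3)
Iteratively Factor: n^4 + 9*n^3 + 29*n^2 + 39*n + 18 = (n + 3)*(n^3 + 6*n^2 + 11*n + 6) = (n + 1)*(n + 3)*(n^2 + 5*n + 6) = (n + 1)*(n + 2)*(n + 3)*(n + 3)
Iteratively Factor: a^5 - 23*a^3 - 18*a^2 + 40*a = (a)*(a^4 - 23*a^2 - 18*a + 40) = a*(a - 1)*(a^3 + a^2 - 22*a - 40) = a*(a - 1)*(a + 4)*(a^2 - 3*a - 10) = a*(a - 1)*(a + 2)*(a + 4)*(a - 5)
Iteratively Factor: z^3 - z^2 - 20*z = (z + 4)*(z^2 - 5*z) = (z - 5)*(z + 4)*(z)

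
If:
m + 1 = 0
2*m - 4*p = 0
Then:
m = -1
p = -1/2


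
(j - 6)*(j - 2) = j^2 - 8*j + 12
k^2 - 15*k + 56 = (k - 8)*(k - 7)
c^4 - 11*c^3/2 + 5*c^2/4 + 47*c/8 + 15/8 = (c - 5)*(c - 3/2)*(c + 1/2)^2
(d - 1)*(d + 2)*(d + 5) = d^3 + 6*d^2 + 3*d - 10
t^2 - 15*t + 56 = (t - 8)*(t - 7)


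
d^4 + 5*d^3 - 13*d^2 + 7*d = d*(d - 1)^2*(d + 7)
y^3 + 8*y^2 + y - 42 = (y - 2)*(y + 3)*(y + 7)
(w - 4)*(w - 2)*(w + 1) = w^3 - 5*w^2 + 2*w + 8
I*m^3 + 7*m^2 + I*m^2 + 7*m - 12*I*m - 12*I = (m - 4*I)*(m - 3*I)*(I*m + I)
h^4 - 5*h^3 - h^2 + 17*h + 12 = (h - 4)*(h - 3)*(h + 1)^2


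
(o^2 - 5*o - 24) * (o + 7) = o^3 + 2*o^2 - 59*o - 168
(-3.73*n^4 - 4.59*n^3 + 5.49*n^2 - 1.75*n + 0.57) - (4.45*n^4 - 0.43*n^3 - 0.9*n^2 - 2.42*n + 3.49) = -8.18*n^4 - 4.16*n^3 + 6.39*n^2 + 0.67*n - 2.92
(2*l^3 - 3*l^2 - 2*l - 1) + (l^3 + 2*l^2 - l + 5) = 3*l^3 - l^2 - 3*l + 4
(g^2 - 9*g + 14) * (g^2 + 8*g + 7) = g^4 - g^3 - 51*g^2 + 49*g + 98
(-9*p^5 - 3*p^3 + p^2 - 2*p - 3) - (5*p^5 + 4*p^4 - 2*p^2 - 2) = -14*p^5 - 4*p^4 - 3*p^3 + 3*p^2 - 2*p - 1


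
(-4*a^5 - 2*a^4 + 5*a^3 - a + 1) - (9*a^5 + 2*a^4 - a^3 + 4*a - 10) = -13*a^5 - 4*a^4 + 6*a^3 - 5*a + 11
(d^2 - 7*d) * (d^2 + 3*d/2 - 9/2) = d^4 - 11*d^3/2 - 15*d^2 + 63*d/2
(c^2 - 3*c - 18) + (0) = c^2 - 3*c - 18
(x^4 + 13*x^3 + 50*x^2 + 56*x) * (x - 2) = x^5 + 11*x^4 + 24*x^3 - 44*x^2 - 112*x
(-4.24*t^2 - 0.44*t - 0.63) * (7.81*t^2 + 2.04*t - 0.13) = -33.1144*t^4 - 12.086*t^3 - 5.2667*t^2 - 1.228*t + 0.0819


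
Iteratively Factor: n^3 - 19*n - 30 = (n - 5)*(n^2 + 5*n + 6) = (n - 5)*(n + 2)*(n + 3)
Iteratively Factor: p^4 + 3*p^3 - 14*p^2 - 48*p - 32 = (p + 1)*(p^3 + 2*p^2 - 16*p - 32) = (p + 1)*(p + 2)*(p^2 - 16) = (p + 1)*(p + 2)*(p + 4)*(p - 4)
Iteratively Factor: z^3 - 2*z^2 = (z - 2)*(z^2) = z*(z - 2)*(z)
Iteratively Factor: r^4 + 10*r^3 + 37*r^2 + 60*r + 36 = (r + 3)*(r^3 + 7*r^2 + 16*r + 12) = (r + 3)^2*(r^2 + 4*r + 4) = (r + 2)*(r + 3)^2*(r + 2)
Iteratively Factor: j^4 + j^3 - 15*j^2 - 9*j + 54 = (j - 2)*(j^3 + 3*j^2 - 9*j - 27) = (j - 2)*(j + 3)*(j^2 - 9) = (j - 2)*(j + 3)^2*(j - 3)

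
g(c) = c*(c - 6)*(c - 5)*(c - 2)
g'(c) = c*(c - 6)*(c - 5) + c*(c - 6)*(c - 2) + c*(c - 5)*(c - 2) + (c - 6)*(c - 5)*(c - 2) = 4*c^3 - 39*c^2 + 104*c - 60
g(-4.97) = 3788.71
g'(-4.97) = -2031.27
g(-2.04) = 466.49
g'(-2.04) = -468.42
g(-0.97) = 119.88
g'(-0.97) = -201.23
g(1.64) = -8.65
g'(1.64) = 23.31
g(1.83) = -4.11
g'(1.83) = 24.23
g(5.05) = -0.73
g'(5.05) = -14.25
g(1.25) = -16.70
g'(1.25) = 16.88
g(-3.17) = 1227.84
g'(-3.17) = -909.01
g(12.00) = 5040.00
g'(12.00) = 2484.00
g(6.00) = 0.00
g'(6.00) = 24.00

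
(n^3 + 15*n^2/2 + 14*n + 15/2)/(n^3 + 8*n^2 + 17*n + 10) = (n + 3/2)/(n + 2)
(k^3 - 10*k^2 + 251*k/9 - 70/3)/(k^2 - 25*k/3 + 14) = k - 5/3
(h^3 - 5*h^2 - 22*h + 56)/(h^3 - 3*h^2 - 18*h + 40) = (h - 7)/(h - 5)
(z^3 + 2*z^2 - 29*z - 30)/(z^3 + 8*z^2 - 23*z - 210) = (z + 1)/(z + 7)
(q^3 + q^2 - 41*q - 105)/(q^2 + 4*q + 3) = (q^2 - 2*q - 35)/(q + 1)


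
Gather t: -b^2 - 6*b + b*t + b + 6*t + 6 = -b^2 - 5*b + t*(b + 6) + 6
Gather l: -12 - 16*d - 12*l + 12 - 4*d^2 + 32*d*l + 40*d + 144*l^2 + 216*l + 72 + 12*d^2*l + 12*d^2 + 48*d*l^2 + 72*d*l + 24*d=8*d^2 + 48*d + l^2*(48*d + 144) + l*(12*d^2 + 104*d + 204) + 72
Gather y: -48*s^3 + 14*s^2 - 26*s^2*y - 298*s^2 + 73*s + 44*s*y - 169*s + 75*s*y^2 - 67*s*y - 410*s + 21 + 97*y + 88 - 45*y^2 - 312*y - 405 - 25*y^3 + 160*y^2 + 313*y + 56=-48*s^3 - 284*s^2 - 506*s - 25*y^3 + y^2*(75*s + 115) + y*(-26*s^2 - 23*s + 98) - 240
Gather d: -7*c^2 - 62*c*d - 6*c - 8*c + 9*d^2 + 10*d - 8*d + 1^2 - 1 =-7*c^2 - 14*c + 9*d^2 + d*(2 - 62*c)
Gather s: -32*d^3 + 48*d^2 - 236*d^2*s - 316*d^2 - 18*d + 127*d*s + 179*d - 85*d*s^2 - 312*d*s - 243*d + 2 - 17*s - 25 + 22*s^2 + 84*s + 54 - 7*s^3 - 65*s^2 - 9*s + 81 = -32*d^3 - 268*d^2 - 82*d - 7*s^3 + s^2*(-85*d - 43) + s*(-236*d^2 - 185*d + 58) + 112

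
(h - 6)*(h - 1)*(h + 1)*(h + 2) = h^4 - 4*h^3 - 13*h^2 + 4*h + 12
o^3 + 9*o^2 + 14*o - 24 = (o - 1)*(o + 4)*(o + 6)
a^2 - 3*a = a*(a - 3)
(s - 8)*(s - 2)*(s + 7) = s^3 - 3*s^2 - 54*s + 112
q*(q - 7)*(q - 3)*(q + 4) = q^4 - 6*q^3 - 19*q^2 + 84*q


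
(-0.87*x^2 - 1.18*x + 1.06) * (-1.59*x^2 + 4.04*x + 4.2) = 1.3833*x^4 - 1.6386*x^3 - 10.1066*x^2 - 0.6736*x + 4.452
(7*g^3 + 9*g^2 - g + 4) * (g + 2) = 7*g^4 + 23*g^3 + 17*g^2 + 2*g + 8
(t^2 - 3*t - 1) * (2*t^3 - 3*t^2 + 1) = 2*t^5 - 9*t^4 + 7*t^3 + 4*t^2 - 3*t - 1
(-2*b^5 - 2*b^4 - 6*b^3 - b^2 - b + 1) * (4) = -8*b^5 - 8*b^4 - 24*b^3 - 4*b^2 - 4*b + 4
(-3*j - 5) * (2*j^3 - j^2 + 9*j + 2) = -6*j^4 - 7*j^3 - 22*j^2 - 51*j - 10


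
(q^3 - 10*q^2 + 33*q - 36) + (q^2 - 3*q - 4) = q^3 - 9*q^2 + 30*q - 40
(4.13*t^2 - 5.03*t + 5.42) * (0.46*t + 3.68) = 1.8998*t^3 + 12.8846*t^2 - 16.0172*t + 19.9456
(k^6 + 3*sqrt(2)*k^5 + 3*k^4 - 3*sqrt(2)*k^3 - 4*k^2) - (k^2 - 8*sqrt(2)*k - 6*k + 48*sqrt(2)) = k^6 + 3*sqrt(2)*k^5 + 3*k^4 - 3*sqrt(2)*k^3 - 5*k^2 + 6*k + 8*sqrt(2)*k - 48*sqrt(2)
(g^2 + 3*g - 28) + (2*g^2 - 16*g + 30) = 3*g^2 - 13*g + 2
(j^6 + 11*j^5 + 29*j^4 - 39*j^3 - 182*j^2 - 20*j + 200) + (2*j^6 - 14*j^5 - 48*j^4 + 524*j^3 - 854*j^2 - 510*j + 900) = 3*j^6 - 3*j^5 - 19*j^4 + 485*j^3 - 1036*j^2 - 530*j + 1100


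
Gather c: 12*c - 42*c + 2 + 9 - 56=-30*c - 45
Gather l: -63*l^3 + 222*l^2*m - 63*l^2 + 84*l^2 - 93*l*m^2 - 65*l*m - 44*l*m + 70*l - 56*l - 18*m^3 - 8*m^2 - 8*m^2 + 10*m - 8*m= -63*l^3 + l^2*(222*m + 21) + l*(-93*m^2 - 109*m + 14) - 18*m^3 - 16*m^2 + 2*m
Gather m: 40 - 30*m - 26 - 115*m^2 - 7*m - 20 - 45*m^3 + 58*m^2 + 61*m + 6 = -45*m^3 - 57*m^2 + 24*m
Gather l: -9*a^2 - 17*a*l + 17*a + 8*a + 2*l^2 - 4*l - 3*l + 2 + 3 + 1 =-9*a^2 + 25*a + 2*l^2 + l*(-17*a - 7) + 6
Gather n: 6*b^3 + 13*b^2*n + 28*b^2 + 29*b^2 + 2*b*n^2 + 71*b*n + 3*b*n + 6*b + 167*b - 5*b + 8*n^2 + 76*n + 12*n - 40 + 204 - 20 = 6*b^3 + 57*b^2 + 168*b + n^2*(2*b + 8) + n*(13*b^2 + 74*b + 88) + 144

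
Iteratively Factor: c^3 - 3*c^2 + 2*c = (c)*(c^2 - 3*c + 2) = c*(c - 1)*(c - 2)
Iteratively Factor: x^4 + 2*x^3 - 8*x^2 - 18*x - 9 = (x + 1)*(x^3 + x^2 - 9*x - 9) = (x + 1)*(x + 3)*(x^2 - 2*x - 3) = (x + 1)^2*(x + 3)*(x - 3)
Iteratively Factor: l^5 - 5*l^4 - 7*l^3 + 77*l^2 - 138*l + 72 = (l + 4)*(l^4 - 9*l^3 + 29*l^2 - 39*l + 18) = (l - 3)*(l + 4)*(l^3 - 6*l^2 + 11*l - 6) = (l - 3)*(l - 1)*(l + 4)*(l^2 - 5*l + 6) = (l - 3)*(l - 2)*(l - 1)*(l + 4)*(l - 3)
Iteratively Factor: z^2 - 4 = (z + 2)*(z - 2)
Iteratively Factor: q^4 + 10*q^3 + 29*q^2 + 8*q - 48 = (q + 4)*(q^3 + 6*q^2 + 5*q - 12) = (q + 4)^2*(q^2 + 2*q - 3) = (q - 1)*(q + 4)^2*(q + 3)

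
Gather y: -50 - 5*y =-5*y - 50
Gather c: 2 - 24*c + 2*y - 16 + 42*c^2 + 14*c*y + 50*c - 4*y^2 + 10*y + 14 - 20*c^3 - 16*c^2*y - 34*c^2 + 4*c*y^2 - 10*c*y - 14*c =-20*c^3 + c^2*(8 - 16*y) + c*(4*y^2 + 4*y + 12) - 4*y^2 + 12*y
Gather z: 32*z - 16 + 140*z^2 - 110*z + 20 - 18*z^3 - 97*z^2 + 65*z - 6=-18*z^3 + 43*z^2 - 13*z - 2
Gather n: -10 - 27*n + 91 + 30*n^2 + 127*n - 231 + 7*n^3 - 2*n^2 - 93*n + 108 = 7*n^3 + 28*n^2 + 7*n - 42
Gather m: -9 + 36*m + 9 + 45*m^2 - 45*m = 45*m^2 - 9*m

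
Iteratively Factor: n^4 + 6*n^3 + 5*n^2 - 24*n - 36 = (n + 3)*(n^3 + 3*n^2 - 4*n - 12) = (n - 2)*(n + 3)*(n^2 + 5*n + 6) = (n - 2)*(n + 3)^2*(n + 2)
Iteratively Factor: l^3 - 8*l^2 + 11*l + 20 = (l - 4)*(l^2 - 4*l - 5) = (l - 4)*(l + 1)*(l - 5)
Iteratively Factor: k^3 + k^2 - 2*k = (k + 2)*(k^2 - k) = k*(k + 2)*(k - 1)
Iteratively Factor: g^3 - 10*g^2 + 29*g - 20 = (g - 5)*(g^2 - 5*g + 4) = (g - 5)*(g - 4)*(g - 1)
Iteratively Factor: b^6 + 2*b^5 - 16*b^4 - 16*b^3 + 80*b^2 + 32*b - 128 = (b + 2)*(b^5 - 16*b^3 + 16*b^2 + 48*b - 64) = (b - 2)*(b + 2)*(b^4 + 2*b^3 - 12*b^2 - 8*b + 32) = (b - 2)*(b + 2)*(b + 4)*(b^3 - 2*b^2 - 4*b + 8) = (b - 2)^2*(b + 2)*(b + 4)*(b^2 - 4) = (b - 2)^3*(b + 2)*(b + 4)*(b + 2)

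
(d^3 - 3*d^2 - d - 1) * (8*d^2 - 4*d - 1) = 8*d^5 - 28*d^4 + 3*d^3 - d^2 + 5*d + 1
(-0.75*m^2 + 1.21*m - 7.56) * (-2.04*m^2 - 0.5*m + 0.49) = 1.53*m^4 - 2.0934*m^3 + 14.4499*m^2 + 4.3729*m - 3.7044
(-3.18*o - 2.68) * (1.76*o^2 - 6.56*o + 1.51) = -5.5968*o^3 + 16.144*o^2 + 12.779*o - 4.0468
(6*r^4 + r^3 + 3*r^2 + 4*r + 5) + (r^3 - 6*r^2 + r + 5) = 6*r^4 + 2*r^3 - 3*r^2 + 5*r + 10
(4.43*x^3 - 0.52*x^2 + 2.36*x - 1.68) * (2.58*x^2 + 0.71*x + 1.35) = 11.4294*x^5 + 1.8037*x^4 + 11.7001*x^3 - 3.3608*x^2 + 1.9932*x - 2.268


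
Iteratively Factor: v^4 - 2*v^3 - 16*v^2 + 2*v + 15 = (v - 1)*(v^3 - v^2 - 17*v - 15) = (v - 1)*(v + 3)*(v^2 - 4*v - 5) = (v - 1)*(v + 1)*(v + 3)*(v - 5)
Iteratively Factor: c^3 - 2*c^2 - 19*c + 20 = (c - 5)*(c^2 + 3*c - 4) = (c - 5)*(c - 1)*(c + 4)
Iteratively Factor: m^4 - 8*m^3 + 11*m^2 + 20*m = (m)*(m^3 - 8*m^2 + 11*m + 20) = m*(m + 1)*(m^2 - 9*m + 20) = m*(m - 5)*(m + 1)*(m - 4)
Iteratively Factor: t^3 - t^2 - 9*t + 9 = (t + 3)*(t^2 - 4*t + 3) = (t - 3)*(t + 3)*(t - 1)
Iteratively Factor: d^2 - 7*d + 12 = (d - 4)*(d - 3)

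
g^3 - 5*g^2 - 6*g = g*(g - 6)*(g + 1)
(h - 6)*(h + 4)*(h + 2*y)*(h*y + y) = h^4*y + 2*h^3*y^2 - h^3*y - 2*h^2*y^2 - 26*h^2*y - 52*h*y^2 - 24*h*y - 48*y^2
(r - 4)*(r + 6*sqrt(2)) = r^2 - 4*r + 6*sqrt(2)*r - 24*sqrt(2)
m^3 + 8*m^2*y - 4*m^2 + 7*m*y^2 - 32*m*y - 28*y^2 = (m - 4)*(m + y)*(m + 7*y)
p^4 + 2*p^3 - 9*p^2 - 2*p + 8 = (p - 2)*(p - 1)*(p + 1)*(p + 4)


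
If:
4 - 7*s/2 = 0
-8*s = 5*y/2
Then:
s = 8/7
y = -128/35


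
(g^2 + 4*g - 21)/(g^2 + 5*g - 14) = (g - 3)/(g - 2)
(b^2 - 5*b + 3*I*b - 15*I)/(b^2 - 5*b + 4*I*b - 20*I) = (b + 3*I)/(b + 4*I)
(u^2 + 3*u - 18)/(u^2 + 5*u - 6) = (u - 3)/(u - 1)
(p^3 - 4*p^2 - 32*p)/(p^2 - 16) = p*(p - 8)/(p - 4)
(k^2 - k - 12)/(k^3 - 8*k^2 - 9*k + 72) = (k - 4)/(k^2 - 11*k + 24)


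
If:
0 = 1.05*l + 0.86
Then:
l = -0.82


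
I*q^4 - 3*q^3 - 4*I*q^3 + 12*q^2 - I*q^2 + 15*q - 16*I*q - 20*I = (q - 5)*(q - I)*(q + 4*I)*(I*q + I)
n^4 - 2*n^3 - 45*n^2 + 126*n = n*(n - 6)*(n - 3)*(n + 7)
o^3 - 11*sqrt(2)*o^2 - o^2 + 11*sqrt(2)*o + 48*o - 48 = (o - 1)*(o - 8*sqrt(2))*(o - 3*sqrt(2))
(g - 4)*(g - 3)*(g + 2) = g^3 - 5*g^2 - 2*g + 24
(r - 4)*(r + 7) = r^2 + 3*r - 28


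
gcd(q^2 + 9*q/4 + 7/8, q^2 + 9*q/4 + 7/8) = q^2 + 9*q/4 + 7/8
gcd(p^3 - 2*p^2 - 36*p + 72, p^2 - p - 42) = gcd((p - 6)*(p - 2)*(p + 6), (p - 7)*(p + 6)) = p + 6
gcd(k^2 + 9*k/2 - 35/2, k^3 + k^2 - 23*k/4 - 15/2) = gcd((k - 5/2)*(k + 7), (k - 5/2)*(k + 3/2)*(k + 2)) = k - 5/2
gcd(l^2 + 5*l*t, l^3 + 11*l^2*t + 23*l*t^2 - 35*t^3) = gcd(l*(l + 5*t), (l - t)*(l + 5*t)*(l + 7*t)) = l + 5*t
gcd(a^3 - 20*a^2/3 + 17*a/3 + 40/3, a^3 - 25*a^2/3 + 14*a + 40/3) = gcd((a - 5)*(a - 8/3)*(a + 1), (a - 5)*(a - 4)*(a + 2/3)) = a - 5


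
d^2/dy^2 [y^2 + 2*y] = 2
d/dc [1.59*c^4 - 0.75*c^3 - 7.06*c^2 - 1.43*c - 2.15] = 6.36*c^3 - 2.25*c^2 - 14.12*c - 1.43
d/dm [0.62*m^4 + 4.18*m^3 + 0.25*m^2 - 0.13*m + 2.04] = 2.48*m^3 + 12.54*m^2 + 0.5*m - 0.13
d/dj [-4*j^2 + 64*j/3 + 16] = 64/3 - 8*j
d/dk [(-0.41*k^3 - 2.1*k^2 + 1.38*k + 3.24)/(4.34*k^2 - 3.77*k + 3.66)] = (-1.7794*k^4 + 3.0914*k^3 - 2.574*k^2 - 43.4952*k + 17.2656)/(18.8356*k^4 - 32.7236*k^3 + 45.9817*k^2 - 27.5964*k + 13.3956)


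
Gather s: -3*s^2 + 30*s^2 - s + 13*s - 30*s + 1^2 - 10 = 27*s^2 - 18*s - 9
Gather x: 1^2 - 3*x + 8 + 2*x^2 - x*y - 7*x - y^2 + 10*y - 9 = 2*x^2 + x*(-y - 10) - y^2 + 10*y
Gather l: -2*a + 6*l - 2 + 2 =-2*a + 6*l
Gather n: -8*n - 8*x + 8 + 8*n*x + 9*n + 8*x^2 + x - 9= n*(8*x + 1) + 8*x^2 - 7*x - 1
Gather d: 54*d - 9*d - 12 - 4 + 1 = 45*d - 15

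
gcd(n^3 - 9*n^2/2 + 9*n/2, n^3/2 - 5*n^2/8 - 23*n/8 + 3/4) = n - 3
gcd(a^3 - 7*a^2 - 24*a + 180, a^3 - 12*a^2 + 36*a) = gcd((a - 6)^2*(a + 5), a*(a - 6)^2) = a^2 - 12*a + 36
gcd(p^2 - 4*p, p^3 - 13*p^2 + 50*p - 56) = p - 4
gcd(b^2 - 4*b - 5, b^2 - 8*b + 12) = 1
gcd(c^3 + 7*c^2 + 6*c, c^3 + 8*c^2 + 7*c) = c^2 + c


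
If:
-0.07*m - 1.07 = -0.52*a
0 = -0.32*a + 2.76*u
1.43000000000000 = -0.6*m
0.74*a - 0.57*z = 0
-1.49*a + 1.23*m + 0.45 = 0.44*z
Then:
No Solution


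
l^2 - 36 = (l - 6)*(l + 6)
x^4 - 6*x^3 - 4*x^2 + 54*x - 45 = (x - 5)*(x - 3)*(x - 1)*(x + 3)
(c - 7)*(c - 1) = c^2 - 8*c + 7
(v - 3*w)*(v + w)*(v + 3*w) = v^3 + v^2*w - 9*v*w^2 - 9*w^3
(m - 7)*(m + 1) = m^2 - 6*m - 7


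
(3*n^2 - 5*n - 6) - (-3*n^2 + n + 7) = 6*n^2 - 6*n - 13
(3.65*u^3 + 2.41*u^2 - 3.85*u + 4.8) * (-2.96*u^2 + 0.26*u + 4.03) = -10.804*u^5 - 6.1846*u^4 + 26.7321*u^3 - 5.4967*u^2 - 14.2675*u + 19.344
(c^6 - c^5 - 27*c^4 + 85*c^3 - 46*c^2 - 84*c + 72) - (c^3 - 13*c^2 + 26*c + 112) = c^6 - c^5 - 27*c^4 + 84*c^3 - 33*c^2 - 110*c - 40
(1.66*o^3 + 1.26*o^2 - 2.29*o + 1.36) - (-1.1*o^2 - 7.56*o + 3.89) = 1.66*o^3 + 2.36*o^2 + 5.27*o - 2.53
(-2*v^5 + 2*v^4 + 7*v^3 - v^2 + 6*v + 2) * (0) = 0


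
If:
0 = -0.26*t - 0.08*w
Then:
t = -0.307692307692308*w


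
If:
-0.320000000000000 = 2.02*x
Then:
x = -0.16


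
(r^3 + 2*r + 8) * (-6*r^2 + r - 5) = -6*r^5 + r^4 - 17*r^3 - 46*r^2 - 2*r - 40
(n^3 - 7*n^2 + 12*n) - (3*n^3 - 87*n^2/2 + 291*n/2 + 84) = -2*n^3 + 73*n^2/2 - 267*n/2 - 84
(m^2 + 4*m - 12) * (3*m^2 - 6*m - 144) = 3*m^4 + 6*m^3 - 204*m^2 - 504*m + 1728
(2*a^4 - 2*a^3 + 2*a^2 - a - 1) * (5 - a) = -2*a^5 + 12*a^4 - 12*a^3 + 11*a^2 - 4*a - 5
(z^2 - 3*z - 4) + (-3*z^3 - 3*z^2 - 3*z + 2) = -3*z^3 - 2*z^2 - 6*z - 2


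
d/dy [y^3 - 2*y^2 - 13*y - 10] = 3*y^2 - 4*y - 13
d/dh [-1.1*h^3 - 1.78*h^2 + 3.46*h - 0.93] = -3.3*h^2 - 3.56*h + 3.46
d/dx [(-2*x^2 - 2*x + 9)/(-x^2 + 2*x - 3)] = 6*(-x^2 + 5*x - 2)/(x^4 - 4*x^3 + 10*x^2 - 12*x + 9)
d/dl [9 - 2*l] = -2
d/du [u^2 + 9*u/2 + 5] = 2*u + 9/2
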